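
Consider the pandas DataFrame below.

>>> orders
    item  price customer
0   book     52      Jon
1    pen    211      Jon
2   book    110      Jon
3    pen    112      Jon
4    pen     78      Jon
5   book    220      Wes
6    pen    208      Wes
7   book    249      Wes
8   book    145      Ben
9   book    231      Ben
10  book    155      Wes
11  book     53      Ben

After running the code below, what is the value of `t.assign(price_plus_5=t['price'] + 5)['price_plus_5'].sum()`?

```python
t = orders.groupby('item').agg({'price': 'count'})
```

group by item, count of price:
      price
item       
book      8
pen       4
add column price_plus_5 = t['price'] + 5:
      price  price_plus_5
item                     
book      8            13
pen       4             9
The sum of column 'price_plus_5' is 22.

22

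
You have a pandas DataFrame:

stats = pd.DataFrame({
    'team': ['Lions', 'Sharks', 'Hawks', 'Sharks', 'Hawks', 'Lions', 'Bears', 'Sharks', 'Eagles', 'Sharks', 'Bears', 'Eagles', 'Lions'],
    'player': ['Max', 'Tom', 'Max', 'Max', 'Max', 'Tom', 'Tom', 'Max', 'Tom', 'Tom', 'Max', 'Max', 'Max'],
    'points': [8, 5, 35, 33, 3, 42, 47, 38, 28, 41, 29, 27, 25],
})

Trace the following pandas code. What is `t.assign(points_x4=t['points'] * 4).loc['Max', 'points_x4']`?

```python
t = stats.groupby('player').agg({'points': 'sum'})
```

792

group by player, sum of points:
        points
player        
Max        198
Tom        163
add column points_x4 = t['points'] * 4:
        points  points_x4
player                   
Max        198        792
Tom        163        652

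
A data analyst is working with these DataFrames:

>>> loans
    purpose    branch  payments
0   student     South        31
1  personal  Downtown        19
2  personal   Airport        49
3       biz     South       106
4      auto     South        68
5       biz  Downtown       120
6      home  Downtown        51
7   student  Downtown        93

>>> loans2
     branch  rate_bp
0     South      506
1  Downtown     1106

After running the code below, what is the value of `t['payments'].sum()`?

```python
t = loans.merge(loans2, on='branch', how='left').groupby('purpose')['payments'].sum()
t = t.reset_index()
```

merge on 'branch' (how='left') → 8 rows:
    purpose    branch  payments  rate_bp
0   student     South        31    506.0
1  personal  Downtown        19   1106.0
2  personal   Airport        49      NaN
3       biz     South       106    506.0
4      auto     South        68    506.0
5       biz  Downtown       120   1106.0
6      home  Downtown        51   1106.0
7   student  Downtown        93   1106.0
group by purpose, sum of payments:
purpose
auto         68
biz         226
home         51
personal     68
student     124
Name: payments, dtype: int64
reset_index():
    purpose  payments
0      auto        68
1       biz       226
2      home        51
3  personal        68
4   student       124
Hence 537.

537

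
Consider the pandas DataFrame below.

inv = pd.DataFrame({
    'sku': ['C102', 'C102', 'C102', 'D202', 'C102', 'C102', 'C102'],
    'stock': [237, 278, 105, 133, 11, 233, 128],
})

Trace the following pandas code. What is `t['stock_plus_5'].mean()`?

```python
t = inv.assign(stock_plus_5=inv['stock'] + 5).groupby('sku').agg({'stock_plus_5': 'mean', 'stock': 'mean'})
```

add column stock_plus_5 = inv['stock'] + 5:
    sku  stock  stock_plus_5
0  C102    237           242
1  C102    278           283
2  C102    105           110
3  D202    133           138
4  C102     11            16
5  C102    233           238
6  C102    128           133
group by sku: mean(stock_plus_5), mean(stock):
      stock_plus_5       stock
sku                           
C102    170.333333  165.333333
D202    138.000000  133.000000
Hence 154.166666667.

154.166666667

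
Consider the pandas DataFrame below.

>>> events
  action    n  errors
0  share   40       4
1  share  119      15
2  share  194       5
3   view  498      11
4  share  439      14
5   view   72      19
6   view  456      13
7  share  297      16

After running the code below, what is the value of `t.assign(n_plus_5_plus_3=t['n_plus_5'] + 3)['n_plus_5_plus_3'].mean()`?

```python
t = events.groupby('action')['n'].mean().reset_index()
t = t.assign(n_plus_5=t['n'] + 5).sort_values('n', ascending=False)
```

group by action, mean of n:
action
share    217.8
view     342.0
Name: n, dtype: float64
reset_index():
  action      n
0  share  217.8
1   view  342.0
add column n_plus_5 = t['n'] + 5:
  action      n  n_plus_5
0  share  217.8     222.8
1   view  342.0     347.0
sort by n descending:
  action      n  n_plus_5
1   view  342.0     347.0
0  share  217.8     222.8
add column n_plus_5_plus_3 = t['n_plus_5'] + 3:
  action      n  n_plus_5  n_plus_5_plus_3
1   view  342.0     347.0            350.0
0  share  217.8     222.8            225.8
Finally, mean of column 'n_plus_5_plus_3' = 287.9.

287.9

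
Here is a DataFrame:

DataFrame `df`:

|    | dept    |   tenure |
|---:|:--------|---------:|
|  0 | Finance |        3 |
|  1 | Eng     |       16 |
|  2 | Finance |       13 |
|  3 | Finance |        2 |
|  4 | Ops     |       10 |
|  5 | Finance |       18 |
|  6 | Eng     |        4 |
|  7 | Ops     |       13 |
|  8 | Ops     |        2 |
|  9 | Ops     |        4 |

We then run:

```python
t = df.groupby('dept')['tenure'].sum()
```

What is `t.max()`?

36

group by dept, sum of tenure:
dept
Eng        20
Finance    36
Ops        29
Name: tenure, dtype: int64
Reading off the max of the resulting series, we get 36.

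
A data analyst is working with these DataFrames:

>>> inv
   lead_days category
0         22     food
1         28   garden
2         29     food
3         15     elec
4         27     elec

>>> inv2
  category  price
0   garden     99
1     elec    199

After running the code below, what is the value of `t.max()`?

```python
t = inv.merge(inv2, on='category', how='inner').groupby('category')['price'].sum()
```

merge on 'category' (how='inner') → 3 rows:
   lead_days category  price
0         28   garden     99
1         15     elec    199
2         27     elec    199
group by category, sum of price:
category
elec      398
garden     99
Name: price, dtype: int64

398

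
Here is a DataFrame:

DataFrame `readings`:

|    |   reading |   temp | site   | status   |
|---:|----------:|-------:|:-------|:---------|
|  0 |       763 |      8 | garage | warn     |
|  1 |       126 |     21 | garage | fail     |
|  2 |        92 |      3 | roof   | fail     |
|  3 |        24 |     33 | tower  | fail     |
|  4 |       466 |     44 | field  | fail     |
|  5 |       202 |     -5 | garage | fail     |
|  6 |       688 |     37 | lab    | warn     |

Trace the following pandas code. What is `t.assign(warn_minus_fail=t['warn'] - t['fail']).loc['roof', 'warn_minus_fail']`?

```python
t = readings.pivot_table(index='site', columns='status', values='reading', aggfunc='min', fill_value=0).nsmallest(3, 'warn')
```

-92

pivot: rows=site, cols=status, min(reading):
status  fail  warn
site              
field    466     0
garage   126   763
lab        0   688
roof      92     0
tower     24     0
take 3 rows with smallest warn:
status  fail  warn
site              
field    466     0
roof      92     0
tower     24     0
add column warn_minus_fail = t['warn'] - t['fail']:
status  fail  warn  warn_minus_fail
site                               
field    466     0             -466
roof      92     0              -92
tower     24     0              -24
So loc['roof', 'warn_minus_fail'] = -92.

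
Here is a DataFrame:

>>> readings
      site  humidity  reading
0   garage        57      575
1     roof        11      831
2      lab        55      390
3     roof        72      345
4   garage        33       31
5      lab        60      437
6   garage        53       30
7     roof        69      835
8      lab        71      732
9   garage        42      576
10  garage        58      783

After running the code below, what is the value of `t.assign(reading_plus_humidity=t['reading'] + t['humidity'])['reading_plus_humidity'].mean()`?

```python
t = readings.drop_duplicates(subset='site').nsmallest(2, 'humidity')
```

643.5

drop duplicate site (keep=first):
     site  humidity  reading
0  garage        57      575
1    roof        11      831
2     lab        55      390
take 2 rows with smallest humidity:
   site  humidity  reading
1  roof        11      831
2   lab        55      390
add column reading_plus_humidity = t['reading'] + t['humidity']:
   site  humidity  reading  reading_plus_humidity
1  roof        11      831                    842
2   lab        55      390                    445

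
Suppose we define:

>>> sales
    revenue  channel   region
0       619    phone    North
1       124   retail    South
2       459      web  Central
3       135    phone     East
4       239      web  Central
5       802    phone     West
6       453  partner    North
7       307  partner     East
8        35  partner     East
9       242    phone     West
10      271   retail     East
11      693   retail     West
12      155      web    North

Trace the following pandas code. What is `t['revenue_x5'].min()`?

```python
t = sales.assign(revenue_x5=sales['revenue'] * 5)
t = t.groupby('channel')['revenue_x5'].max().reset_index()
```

2265

add column revenue_x5 = sales['revenue'] * 5:
    revenue  channel   region  revenue_x5
0       619    phone    North        3095
1       124   retail    South         620
2       459      web  Central        2295
3       135    phone     East         675
4       239      web  Central        1195
5       802    phone     West        4010
6       453  partner    North        2265
7       307  partner     East        1535
8        35  partner     East         175
9       242    phone     West        1210
10      271   retail     East        1355
11      693   retail     West        3465
12      155      web    North         775
group by channel, max of revenue_x5:
channel
partner    2265
phone      4010
retail     3465
web        2295
Name: revenue_x5, dtype: int64
reset_index():
   channel  revenue_x5
0  partner        2265
1    phone        4010
2   retail        3465
3      web        2295
Then the min of column 'revenue_x5': 2265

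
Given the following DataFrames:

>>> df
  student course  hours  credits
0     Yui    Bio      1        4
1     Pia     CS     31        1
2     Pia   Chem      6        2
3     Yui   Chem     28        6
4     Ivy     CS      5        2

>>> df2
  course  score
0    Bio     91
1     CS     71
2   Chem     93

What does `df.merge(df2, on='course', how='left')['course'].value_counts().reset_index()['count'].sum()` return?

merge on 'course' (how='left') → 5 rows:
  student course  hours  credits  score
0     Yui    Bio      1        4     91
1     Pia     CS     31        1     71
2     Pia   Chem      6        2     93
3     Yui   Chem     28        6     93
4     Ivy     CS      5        2     71
value_counts of course:
course
CS      2
Chem    2
Bio     1
Name: count, dtype: int64
reset_index():
  course  count
0     CS      2
1   Chem      2
2    Bio      1

5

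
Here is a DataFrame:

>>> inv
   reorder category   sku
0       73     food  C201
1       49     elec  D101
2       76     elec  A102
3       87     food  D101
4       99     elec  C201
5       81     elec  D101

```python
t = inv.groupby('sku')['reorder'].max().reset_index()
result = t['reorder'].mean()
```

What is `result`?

87.3333333333

group by sku, max of reorder:
sku
A102    76
C201    99
D101    87
Name: reorder, dtype: int64
reset_index():
    sku  reorder
0  A102       76
1  C201       99
2  D101       87
Then the mean of column 'reorder': 87.3333333333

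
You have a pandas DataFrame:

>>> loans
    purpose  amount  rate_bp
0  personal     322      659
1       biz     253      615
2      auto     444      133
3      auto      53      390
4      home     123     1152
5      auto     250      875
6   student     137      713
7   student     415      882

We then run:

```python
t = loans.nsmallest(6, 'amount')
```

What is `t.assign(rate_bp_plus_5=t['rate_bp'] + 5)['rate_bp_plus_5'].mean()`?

take 6 rows with smallest amount:
    purpose  amount  rate_bp
3      auto      53      390
4      home     123     1152
6   student     137      713
5      auto     250      875
1       biz     253      615
0  personal     322      659
add column rate_bp_plus_5 = t['rate_bp'] + 5:
    purpose  amount  rate_bp  rate_bp_plus_5
3      auto      53      390             395
4      home     123     1152            1157
6   student     137      713             718
5      auto     250      875             880
1       biz     253      615             620
0  personal     322      659             664

739.0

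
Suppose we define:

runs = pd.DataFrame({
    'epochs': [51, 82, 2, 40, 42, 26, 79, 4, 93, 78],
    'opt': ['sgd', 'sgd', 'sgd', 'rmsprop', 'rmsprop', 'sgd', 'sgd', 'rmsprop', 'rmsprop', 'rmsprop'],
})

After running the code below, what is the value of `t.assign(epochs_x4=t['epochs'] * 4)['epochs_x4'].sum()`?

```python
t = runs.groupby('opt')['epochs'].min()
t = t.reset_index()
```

group by opt, min of epochs:
opt
rmsprop    4
sgd        2
Name: epochs, dtype: int64
reset_index():
       opt  epochs
0  rmsprop       4
1      sgd       2
add column epochs_x4 = t['epochs'] * 4:
       opt  epochs  epochs_x4
0  rmsprop       4         16
1      sgd       2          8

24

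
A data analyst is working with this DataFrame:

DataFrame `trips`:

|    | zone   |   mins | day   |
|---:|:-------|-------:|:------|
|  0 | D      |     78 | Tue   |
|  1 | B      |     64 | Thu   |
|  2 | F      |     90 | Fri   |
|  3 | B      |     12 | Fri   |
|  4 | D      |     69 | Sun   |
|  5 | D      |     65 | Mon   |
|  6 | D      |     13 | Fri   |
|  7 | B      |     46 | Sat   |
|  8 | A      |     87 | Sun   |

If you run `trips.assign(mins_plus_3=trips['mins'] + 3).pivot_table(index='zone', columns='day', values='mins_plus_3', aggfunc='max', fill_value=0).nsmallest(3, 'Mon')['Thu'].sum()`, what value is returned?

add column mins_plus_3 = trips['mins'] + 3:
  zone  mins  day  mins_plus_3
0    D    78  Tue           81
1    B    64  Thu           67
2    F    90  Fri           93
3    B    12  Fri           15
4    D    69  Sun           72
5    D    65  Mon           68
6    D    13  Fri           16
7    B    46  Sat           49
8    A    87  Sun           90
pivot: rows=zone, cols=day, max(mins_plus_3):
day   Fri  Mon  Sat  Sun  Thu  Tue
zone                              
A       0    0    0   90    0    0
B      15    0   49    0   67    0
D      16   68    0   72    0   81
F      93    0    0    0    0    0
take 3 rows with smallest Mon:
day   Fri  Mon  Sat  Sun  Thu  Tue
zone                              
A       0    0    0   90    0    0
B      15    0   49    0   67    0
F      93    0    0    0    0    0

67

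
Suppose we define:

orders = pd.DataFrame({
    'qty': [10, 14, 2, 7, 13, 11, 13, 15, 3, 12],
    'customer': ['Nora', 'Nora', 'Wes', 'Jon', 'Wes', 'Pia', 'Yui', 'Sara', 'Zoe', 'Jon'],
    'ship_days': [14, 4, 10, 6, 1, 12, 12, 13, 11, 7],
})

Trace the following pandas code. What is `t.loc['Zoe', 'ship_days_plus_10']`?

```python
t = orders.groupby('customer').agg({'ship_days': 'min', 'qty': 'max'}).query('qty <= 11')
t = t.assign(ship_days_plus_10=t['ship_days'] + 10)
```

21

group by customer: min(ship_days), max(qty):
          ship_days  qty
customer                
Jon               6   12
Nora              4   14
Pia              12   11
Sara             13   15
Wes               1   13
Yui              12   13
Zoe              11    3
filter rows where qty <= 11:
          ship_days  qty
customer                
Pia              12   11
Zoe              11    3
add column ship_days_plus_10 = t['ship_days'] + 10:
          ship_days  qty  ship_days_plus_10
customer                                   
Pia              12   11                 22
Zoe              11    3                 21
The value at row 'Zoe', column 'ship_days_plus_10' is 21.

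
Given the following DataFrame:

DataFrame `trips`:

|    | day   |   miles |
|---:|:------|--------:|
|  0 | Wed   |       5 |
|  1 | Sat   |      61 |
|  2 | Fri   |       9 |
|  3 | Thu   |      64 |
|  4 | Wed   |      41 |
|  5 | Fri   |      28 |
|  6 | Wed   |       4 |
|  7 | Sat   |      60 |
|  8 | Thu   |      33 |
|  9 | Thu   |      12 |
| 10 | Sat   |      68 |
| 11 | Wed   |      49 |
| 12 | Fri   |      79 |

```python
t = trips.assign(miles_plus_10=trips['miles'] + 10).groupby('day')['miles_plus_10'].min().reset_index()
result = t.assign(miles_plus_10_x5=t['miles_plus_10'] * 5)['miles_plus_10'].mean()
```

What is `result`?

31.25

add column miles_plus_10 = trips['miles'] + 10:
    day  miles  miles_plus_10
0   Wed      5             15
1   Sat     61             71
2   Fri      9             19
3   Thu     64             74
4   Wed     41             51
5   Fri     28             38
6   Wed      4             14
7   Sat     60             70
8   Thu     33             43
9   Thu     12             22
10  Sat     68             78
11  Wed     49             59
12  Fri     79             89
group by day, min of miles_plus_10:
day
Fri    19
Sat    70
Thu    22
Wed    14
Name: miles_plus_10, dtype: int64
reset_index():
   day  miles_plus_10
0  Fri             19
1  Sat             70
2  Thu             22
3  Wed             14
add column miles_plus_10_x5 = t['miles_plus_10'] * 5:
   day  miles_plus_10  miles_plus_10_x5
0  Fri             19                95
1  Sat             70               350
2  Thu             22               110
3  Wed             14                70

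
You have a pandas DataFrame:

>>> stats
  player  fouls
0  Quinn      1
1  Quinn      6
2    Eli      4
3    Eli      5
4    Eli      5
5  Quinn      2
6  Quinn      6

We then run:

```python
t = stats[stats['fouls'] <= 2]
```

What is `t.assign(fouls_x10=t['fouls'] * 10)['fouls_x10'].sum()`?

30

filter rows where fouls <= 2:
  player  fouls
0  Quinn      1
5  Quinn      2
add column fouls_x10 = t['fouls'] * 10:
  player  fouls  fouls_x10
0  Quinn      1         10
5  Quinn      2         20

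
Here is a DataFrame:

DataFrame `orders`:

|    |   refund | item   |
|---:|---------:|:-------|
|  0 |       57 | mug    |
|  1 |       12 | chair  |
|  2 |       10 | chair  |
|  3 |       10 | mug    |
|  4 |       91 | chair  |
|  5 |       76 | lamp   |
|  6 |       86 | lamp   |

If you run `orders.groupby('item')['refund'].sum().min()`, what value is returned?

group by item, sum of refund:
item
chair    113
lamp     162
mug       67
Name: refund, dtype: int64
The min of the resulting series is 67.

67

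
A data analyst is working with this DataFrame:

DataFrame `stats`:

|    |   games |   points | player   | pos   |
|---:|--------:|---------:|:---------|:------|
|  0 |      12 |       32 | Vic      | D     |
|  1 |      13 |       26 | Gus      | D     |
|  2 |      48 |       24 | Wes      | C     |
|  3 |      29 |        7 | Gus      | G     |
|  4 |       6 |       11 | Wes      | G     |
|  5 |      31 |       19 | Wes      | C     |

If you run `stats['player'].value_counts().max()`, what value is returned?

value_counts of player:
player
Wes    3
Gus    2
Vic    1
Name: count, dtype: int64
The max of the resulting series is 3.

3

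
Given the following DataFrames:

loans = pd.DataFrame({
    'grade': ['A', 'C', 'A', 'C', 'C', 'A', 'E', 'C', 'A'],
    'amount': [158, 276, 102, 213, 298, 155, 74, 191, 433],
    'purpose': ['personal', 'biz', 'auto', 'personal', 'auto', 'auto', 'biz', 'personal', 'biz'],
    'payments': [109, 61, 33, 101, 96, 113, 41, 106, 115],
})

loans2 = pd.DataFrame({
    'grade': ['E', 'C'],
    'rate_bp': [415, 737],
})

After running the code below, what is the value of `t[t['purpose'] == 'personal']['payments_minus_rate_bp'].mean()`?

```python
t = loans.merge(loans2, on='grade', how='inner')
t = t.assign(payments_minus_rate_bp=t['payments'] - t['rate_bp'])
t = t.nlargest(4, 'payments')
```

-633.5

merge on 'grade' (how='inner') → 5 rows:
  grade  amount   purpose  payments  rate_bp
0     C     276       biz        61      737
1     C     213  personal       101      737
2     C     298      auto        96      737
3     E      74       biz        41      415
4     C     191  personal       106      737
add column payments_minus_rate_bp = t['payments'] - t['rate_bp']:
  grade  amount   purpose  payments  rate_bp  payments_minus_rate_bp
0     C     276       biz        61      737                    -676
1     C     213  personal       101      737                    -636
2     C     298      auto        96      737                    -641
3     E      74       biz        41      415                    -374
4     C     191  personal       106      737                    -631
take 4 rows with largest payments:
  grade  amount   purpose  payments  rate_bp  payments_minus_rate_bp
4     C     191  personal       106      737                    -631
1     C     213  personal       101      737                    -636
2     C     298      auto        96      737                    -641
0     C     276       biz        61      737                    -676
filter rows where purpose == 'personal':
  grade  amount   purpose  payments  rate_bp  payments_minus_rate_bp
4     C     191  personal       106      737                    -631
1     C     213  personal       101      737                    -636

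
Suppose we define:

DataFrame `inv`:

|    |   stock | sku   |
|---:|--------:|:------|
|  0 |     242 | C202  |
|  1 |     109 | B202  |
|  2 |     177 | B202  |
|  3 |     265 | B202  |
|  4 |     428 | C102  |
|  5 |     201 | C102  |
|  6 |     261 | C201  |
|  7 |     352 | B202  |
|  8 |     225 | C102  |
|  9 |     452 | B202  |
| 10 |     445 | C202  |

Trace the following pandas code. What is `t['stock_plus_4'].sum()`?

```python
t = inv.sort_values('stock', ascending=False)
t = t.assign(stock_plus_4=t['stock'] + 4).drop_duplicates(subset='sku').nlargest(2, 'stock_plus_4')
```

905

sort by stock descending:
    stock   sku
9     452  B202
10    445  C202
4     428  C102
7     352  B202
3     265  B202
6     261  C201
0     242  C202
8     225  C102
5     201  C102
2     177  B202
1     109  B202
add column stock_plus_4 = t['stock'] + 4:
    stock   sku  stock_plus_4
9     452  B202           456
10    445  C202           449
4     428  C102           432
7     352  B202           356
3     265  B202           269
6     261  C201           265
0     242  C202           246
8     225  C102           229
5     201  C102           205
2     177  B202           181
1     109  B202           113
drop duplicate sku (keep=first):
    stock   sku  stock_plus_4
9     452  B202           456
10    445  C202           449
4     428  C102           432
6     261  C201           265
take 2 rows with largest stock_plus_4:
    stock   sku  stock_plus_4
9     452  B202           456
10    445  C202           449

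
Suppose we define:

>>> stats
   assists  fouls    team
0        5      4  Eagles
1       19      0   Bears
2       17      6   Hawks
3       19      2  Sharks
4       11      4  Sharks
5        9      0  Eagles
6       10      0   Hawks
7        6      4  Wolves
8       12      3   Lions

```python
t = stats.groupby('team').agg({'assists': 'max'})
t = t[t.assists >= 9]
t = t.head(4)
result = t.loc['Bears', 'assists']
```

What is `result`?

19

group by team, max of assists:
        assists
team           
Bears        19
Eagles        9
Hawks        17
Lions        12
Sharks       19
Wolves        6
filter rows where assists >= 9:
        assists
team           
Bears        19
Eagles        9
Hawks        17
Lions        12
Sharks       19
take first 4 rows:
        assists
team           
Bears        19
Eagles        9
Hawks        17
Lions        12
Finally, value at row 'Bears', column 'assists' = 19.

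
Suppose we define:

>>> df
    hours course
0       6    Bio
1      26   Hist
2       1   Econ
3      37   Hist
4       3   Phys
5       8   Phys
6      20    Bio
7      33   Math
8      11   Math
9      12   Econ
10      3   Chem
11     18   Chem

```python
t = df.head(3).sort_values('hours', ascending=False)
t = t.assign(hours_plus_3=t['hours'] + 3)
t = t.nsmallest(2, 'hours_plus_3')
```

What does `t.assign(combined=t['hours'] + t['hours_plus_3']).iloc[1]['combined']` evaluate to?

15

take first 3 rows:
   hours course
0      6    Bio
1     26   Hist
2      1   Econ
sort by hours descending:
   hours course
1     26   Hist
0      6    Bio
2      1   Econ
add column hours_plus_3 = t['hours'] + 3:
   hours course  hours_plus_3
1     26   Hist            29
0      6    Bio             9
2      1   Econ             4
take 2 rows with smallest hours_plus_3:
   hours course  hours_plus_3
2      1   Econ             4
0      6    Bio             9
add column combined = t['hours'] + t['hours_plus_3']:
   hours course  hours_plus_3  combined
2      1   Econ             4         5
0      6    Bio             9        15
Taking the value at position 1, column 'combined' gives 15.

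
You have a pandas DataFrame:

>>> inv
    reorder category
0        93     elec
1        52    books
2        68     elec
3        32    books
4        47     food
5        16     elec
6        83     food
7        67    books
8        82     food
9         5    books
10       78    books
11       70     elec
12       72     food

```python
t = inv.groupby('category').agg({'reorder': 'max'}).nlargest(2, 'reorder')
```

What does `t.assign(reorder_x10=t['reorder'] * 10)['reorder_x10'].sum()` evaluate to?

1760

group by category, max of reorder:
          reorder
category         
books          78
elec           93
food           83
take 2 rows with largest reorder:
          reorder
category         
elec           93
food           83
add column reorder_x10 = t['reorder'] * 10:
          reorder  reorder_x10
category                      
elec           93          930
food           83          830
sum of column 'reorder_x10' → 1760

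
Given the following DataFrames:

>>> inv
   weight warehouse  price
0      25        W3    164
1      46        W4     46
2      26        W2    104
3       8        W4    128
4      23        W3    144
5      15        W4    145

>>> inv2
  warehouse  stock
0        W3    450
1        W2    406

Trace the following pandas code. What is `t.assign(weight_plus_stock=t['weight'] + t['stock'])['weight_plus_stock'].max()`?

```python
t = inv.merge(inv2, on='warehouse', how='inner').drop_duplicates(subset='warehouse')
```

merge on 'warehouse' (how='inner') → 3 rows:
   weight warehouse  price  stock
0      25        W3    164    450
1      26        W2    104    406
2      23        W3    144    450
drop duplicate warehouse (keep=first):
   weight warehouse  price  stock
0      25        W3    164    450
1      26        W2    104    406
add column weight_plus_stock = t['weight'] + t['stock']:
   weight warehouse  price  stock  weight_plus_stock
0      25        W3    164    450                475
1      26        W2    104    406                432
Taking the max of column 'weight_plus_stock' gives 475.

475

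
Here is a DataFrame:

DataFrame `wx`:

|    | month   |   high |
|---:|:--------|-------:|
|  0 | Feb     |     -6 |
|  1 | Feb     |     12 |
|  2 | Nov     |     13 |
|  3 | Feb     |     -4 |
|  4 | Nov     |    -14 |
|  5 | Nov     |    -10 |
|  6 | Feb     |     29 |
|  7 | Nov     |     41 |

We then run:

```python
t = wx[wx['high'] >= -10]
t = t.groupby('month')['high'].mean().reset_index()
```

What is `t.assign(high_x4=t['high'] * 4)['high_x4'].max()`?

filter rows where high >= -10:
  month  high
0   Feb    -6
1   Feb    12
2   Nov    13
3   Feb    -4
5   Nov   -10
6   Feb    29
7   Nov    41
group by month, mean of high:
month
Feb     7.750000
Nov    14.666667
Name: high, dtype: float64
reset_index():
  month       high
0   Feb   7.750000
1   Nov  14.666667
add column high_x4 = t['high'] * 4:
  month       high    high_x4
0   Feb   7.750000  31.000000
1   Nov  14.666667  58.666667
Finally, max of column 'high_x4' = 58.6666666667.

58.6666666667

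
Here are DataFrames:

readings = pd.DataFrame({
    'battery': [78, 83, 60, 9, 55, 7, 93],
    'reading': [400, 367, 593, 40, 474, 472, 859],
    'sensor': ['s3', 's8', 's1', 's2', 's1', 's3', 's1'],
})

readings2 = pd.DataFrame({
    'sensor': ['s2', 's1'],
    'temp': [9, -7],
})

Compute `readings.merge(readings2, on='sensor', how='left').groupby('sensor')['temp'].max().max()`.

merge on 'sensor' (how='left') → 7 rows:
   battery  reading sensor  temp
0       78      400     s3   NaN
1       83      367     s8   NaN
2       60      593     s1  -7.0
3        9       40     s2   9.0
4       55      474     s1  -7.0
5        7      472     s3   NaN
6       93      859     s1  -7.0
group by sensor, max of temp:
sensor
s1   -7.0
s2    9.0
s3    NaN
s8    NaN
Name: temp, dtype: float64

9.0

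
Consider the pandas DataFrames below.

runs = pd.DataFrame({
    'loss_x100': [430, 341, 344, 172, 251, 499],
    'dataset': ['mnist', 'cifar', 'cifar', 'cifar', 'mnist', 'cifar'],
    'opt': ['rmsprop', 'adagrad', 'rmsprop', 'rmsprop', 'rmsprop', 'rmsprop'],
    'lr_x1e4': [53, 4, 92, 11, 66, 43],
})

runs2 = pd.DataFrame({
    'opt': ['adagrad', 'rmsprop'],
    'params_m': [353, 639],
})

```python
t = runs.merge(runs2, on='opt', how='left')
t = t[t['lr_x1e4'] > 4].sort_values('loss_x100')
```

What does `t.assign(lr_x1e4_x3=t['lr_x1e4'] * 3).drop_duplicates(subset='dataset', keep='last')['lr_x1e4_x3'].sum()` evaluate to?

288

merge on 'opt' (how='left') → 6 rows:
   loss_x100 dataset      opt  lr_x1e4  params_m
0        430   mnist  rmsprop       53       639
1        341   cifar  adagrad        4       353
2        344   cifar  rmsprop       92       639
3        172   cifar  rmsprop       11       639
4        251   mnist  rmsprop       66       639
5        499   cifar  rmsprop       43       639
filter rows where lr_x1e4 > 4:
   loss_x100 dataset      opt  lr_x1e4  params_m
0        430   mnist  rmsprop       53       639
2        344   cifar  rmsprop       92       639
3        172   cifar  rmsprop       11       639
4        251   mnist  rmsprop       66       639
5        499   cifar  rmsprop       43       639
sort by loss_x100:
   loss_x100 dataset      opt  lr_x1e4  params_m
3        172   cifar  rmsprop       11       639
4        251   mnist  rmsprop       66       639
2        344   cifar  rmsprop       92       639
0        430   mnist  rmsprop       53       639
5        499   cifar  rmsprop       43       639
add column lr_x1e4_x3 = t['lr_x1e4'] * 3:
   loss_x100 dataset      opt  lr_x1e4  params_m  lr_x1e4_x3
3        172   cifar  rmsprop       11       639          33
4        251   mnist  rmsprop       66       639         198
2        344   cifar  rmsprop       92       639         276
0        430   mnist  rmsprop       53       639         159
5        499   cifar  rmsprop       43       639         129
drop duplicate dataset (keep=last):
   loss_x100 dataset      opt  lr_x1e4  params_m  lr_x1e4_x3
0        430   mnist  rmsprop       53       639         159
5        499   cifar  rmsprop       43       639         129
Finally, sum of column 'lr_x1e4_x3' = 288.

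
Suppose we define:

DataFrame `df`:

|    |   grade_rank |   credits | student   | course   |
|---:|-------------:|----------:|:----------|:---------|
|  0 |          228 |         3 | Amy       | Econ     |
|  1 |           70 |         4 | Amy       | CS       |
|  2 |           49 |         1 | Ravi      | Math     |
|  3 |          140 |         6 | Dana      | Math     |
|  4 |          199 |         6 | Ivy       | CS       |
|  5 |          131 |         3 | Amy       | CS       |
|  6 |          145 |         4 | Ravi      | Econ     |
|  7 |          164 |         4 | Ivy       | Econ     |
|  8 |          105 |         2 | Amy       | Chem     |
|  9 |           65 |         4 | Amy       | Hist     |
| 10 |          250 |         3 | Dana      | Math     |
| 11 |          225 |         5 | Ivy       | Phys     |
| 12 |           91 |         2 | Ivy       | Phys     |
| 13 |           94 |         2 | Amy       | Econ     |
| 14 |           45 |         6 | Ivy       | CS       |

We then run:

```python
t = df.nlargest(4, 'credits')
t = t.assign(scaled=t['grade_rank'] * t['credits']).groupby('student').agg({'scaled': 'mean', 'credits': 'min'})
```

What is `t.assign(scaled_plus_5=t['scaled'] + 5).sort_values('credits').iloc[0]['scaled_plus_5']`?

868.0

take 4 rows with largest credits:
    grade_rank  credits student course
3          140        6    Dana   Math
4          199        6     Ivy     CS
14          45        6     Ivy     CS
11         225        5     Ivy   Phys
add column scaled = t['grade_rank'] * t['credits']:
    grade_rank  credits student course  scaled
3          140        6    Dana   Math     840
4          199        6     Ivy     CS    1194
14          45        6     Ivy     CS     270
11         225        5     Ivy   Phys    1125
group by student: mean(scaled), min(credits):
         scaled  credits
student                 
Dana      840.0        6
Ivy       863.0        5
add column scaled_plus_5 = t['scaled'] + 5:
         scaled  credits  scaled_plus_5
student                                
Dana      840.0        6          845.0
Ivy       863.0        5          868.0
sort by credits:
         scaled  credits  scaled_plus_5
student                                
Ivy       863.0        5          868.0
Dana      840.0        6          845.0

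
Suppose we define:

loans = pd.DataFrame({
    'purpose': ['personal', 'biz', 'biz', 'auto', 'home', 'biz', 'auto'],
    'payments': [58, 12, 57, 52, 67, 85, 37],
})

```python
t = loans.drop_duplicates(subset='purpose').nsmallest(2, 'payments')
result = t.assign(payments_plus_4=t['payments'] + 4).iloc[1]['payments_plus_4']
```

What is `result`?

drop duplicate purpose (keep=first):
    purpose  payments
0  personal        58
1       biz        12
3      auto        52
4      home        67
take 2 rows with smallest payments:
  purpose  payments
1     biz        12
3    auto        52
add column payments_plus_4 = t['payments'] + 4:
  purpose  payments  payments_plus_4
1     biz        12               16
3    auto        52               56
Hence 56.

56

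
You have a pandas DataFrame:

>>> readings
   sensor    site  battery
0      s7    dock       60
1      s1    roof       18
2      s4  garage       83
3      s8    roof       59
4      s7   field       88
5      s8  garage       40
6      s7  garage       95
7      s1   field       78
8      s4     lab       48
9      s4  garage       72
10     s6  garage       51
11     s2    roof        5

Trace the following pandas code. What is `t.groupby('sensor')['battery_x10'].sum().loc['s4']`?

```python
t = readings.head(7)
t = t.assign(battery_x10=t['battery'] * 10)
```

take first 7 rows:
  sensor    site  battery
0     s7    dock       60
1     s1    roof       18
2     s4  garage       83
3     s8    roof       59
4     s7   field       88
5     s8  garage       40
6     s7  garage       95
add column battery_x10 = t['battery'] * 10:
  sensor    site  battery  battery_x10
0     s7    dock       60          600
1     s1    roof       18          180
2     s4  garage       83          830
3     s8    roof       59          590
4     s7   field       88          880
5     s8  garage       40          400
6     s7  garage       95          950
group by sensor, sum of battery_x10:
sensor
s1     180
s4     830
s7    2430
s8     990
Name: battery_x10, dtype: int64
Then the value at index 's4': 830

830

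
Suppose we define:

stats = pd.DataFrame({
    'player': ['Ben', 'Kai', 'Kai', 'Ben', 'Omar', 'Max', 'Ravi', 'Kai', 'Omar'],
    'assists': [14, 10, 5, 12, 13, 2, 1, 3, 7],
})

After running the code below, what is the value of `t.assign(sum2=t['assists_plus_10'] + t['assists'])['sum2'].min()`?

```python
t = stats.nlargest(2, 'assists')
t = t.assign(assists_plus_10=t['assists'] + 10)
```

take 2 rows with largest assists:
  player  assists
0    Ben       14
4   Omar       13
add column assists_plus_10 = t['assists'] + 10:
  player  assists  assists_plus_10
0    Ben       14               24
4   Omar       13               23
add column sum2 = t['assists_plus_10'] + t['assists']:
  player  assists  assists_plus_10  sum2
0    Ben       14               24    38
4   Omar       13               23    36
Taking the min of column 'sum2' gives 36.

36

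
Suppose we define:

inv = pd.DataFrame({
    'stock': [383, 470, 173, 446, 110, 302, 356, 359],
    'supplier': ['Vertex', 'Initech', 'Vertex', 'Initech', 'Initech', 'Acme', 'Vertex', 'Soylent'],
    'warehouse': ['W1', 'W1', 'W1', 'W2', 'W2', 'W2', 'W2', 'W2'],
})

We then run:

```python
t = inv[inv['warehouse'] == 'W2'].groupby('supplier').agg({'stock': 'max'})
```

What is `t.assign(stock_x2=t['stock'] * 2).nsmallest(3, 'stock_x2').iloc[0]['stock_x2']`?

604

filter rows where warehouse == 'W2':
   stock supplier warehouse
3    446  Initech        W2
4    110  Initech        W2
5    302     Acme        W2
6    356   Vertex        W2
7    359  Soylent        W2
group by supplier, max of stock:
          stock
supplier       
Acme        302
Initech     446
Soylent     359
Vertex      356
add column stock_x2 = t['stock'] * 2:
          stock  stock_x2
supplier                 
Acme        302       604
Initech     446       892
Soylent     359       718
Vertex      356       712
take 3 rows with smallest stock_x2:
          stock  stock_x2
supplier                 
Acme        302       604
Vertex      356       712
Soylent     359       718
The value at position 0, column 'stock_x2' is 604.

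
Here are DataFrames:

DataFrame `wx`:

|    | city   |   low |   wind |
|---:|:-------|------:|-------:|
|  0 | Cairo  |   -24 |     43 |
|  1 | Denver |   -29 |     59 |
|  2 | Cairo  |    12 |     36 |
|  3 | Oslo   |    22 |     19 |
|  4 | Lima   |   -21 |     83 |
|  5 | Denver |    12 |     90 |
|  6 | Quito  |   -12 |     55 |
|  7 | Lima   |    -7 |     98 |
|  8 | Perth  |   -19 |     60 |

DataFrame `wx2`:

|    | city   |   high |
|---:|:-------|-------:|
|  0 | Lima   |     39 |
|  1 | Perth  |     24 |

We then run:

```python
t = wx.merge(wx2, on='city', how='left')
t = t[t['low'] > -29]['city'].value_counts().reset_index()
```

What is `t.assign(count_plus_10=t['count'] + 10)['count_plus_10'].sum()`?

merge on 'city' (how='left') → 9 rows:
     city  low  wind  high
0   Cairo  -24    43   NaN
1  Denver  -29    59   NaN
2   Cairo   12    36   NaN
3    Oslo   22    19   NaN
4    Lima  -21    83  39.0
5  Denver   12    90   NaN
6   Quito  -12    55   NaN
7    Lima   -7    98  39.0
8   Perth  -19    60  24.0
filter rows where low > -29:
     city  low  wind  high
0   Cairo  -24    43   NaN
2   Cairo   12    36   NaN
3    Oslo   22    19   NaN
4    Lima  -21    83  39.0
5  Denver   12    90   NaN
6   Quito  -12    55   NaN
7    Lima   -7    98  39.0
8   Perth  -19    60  24.0
value_counts of city:
city
Cairo     2
Lima      2
Oslo      1
Denver    1
Quito     1
Perth     1
Name: count, dtype: int64
reset_index():
     city  count
0   Cairo      2
1    Lima      2
2    Oslo      1
3  Denver      1
4   Quito      1
5   Perth      1
add column count_plus_10 = t['count'] + 10:
     city  count  count_plus_10
0   Cairo      2             12
1    Lima      2             12
2    Oslo      1             11
3  Denver      1             11
4   Quito      1             11
5   Perth      1             11
sum of column 'count_plus_10' → 68

68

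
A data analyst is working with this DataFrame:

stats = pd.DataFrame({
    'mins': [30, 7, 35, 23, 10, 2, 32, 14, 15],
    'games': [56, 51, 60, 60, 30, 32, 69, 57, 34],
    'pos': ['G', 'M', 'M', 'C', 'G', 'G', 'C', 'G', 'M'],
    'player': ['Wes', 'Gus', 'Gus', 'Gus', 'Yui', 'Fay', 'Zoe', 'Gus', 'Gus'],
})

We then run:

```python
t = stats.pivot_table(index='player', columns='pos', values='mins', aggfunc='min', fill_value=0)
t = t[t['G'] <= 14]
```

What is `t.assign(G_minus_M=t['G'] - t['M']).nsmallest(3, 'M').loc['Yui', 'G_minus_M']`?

pivot: rows=player, cols=pos, min(mins):
pos      C   G  M
player           
Fay      0   2  0
Gus     23  14  7
Wes      0  30  0
Yui      0  10  0
Zoe     32   0  0
filter rows where G <= 14:
pos      C   G  M
player           
Fay      0   2  0
Gus     23  14  7
Yui      0  10  0
Zoe     32   0  0
add column G_minus_M = t['G'] - t['M']:
pos      C   G  M  G_minus_M
player                      
Fay      0   2  0          2
Gus     23  14  7          7
Yui      0  10  0         10
Zoe     32   0  0          0
take 3 rows with smallest M:
pos      C   G  M  G_minus_M
player                      
Fay      0   2  0          2
Yui      0  10  0         10
Zoe     32   0  0          0

10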